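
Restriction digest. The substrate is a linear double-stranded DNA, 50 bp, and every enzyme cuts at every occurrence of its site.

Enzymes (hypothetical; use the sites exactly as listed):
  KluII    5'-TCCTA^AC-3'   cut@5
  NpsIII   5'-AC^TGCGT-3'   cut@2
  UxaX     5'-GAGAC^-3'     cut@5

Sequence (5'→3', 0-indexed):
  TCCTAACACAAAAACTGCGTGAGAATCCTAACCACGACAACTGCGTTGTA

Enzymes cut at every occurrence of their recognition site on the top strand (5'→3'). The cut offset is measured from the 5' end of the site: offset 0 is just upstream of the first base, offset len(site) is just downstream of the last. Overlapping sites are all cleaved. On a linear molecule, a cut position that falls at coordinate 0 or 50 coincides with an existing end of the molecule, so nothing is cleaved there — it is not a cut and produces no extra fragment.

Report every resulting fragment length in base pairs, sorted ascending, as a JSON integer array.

Site scan:
  KluII (TCCTAAC, off=5): starts [0, 25] → cuts [5, 30]
  NpsIII (ACTGCGT, off=2): starts [13, 39] → cuts [15, 41]
  UxaX (GAGAC, off=5): no sites

All cut coordinates (distinct, sorted): [5, 15, 30, 41]

Fragments:
  [0,5): 5 bp
  [5,15): 10 bp
  [15,30): 15 bp
  [30,41): 11 bp
  [41,50): 9 bp

[5,9,10,11,15]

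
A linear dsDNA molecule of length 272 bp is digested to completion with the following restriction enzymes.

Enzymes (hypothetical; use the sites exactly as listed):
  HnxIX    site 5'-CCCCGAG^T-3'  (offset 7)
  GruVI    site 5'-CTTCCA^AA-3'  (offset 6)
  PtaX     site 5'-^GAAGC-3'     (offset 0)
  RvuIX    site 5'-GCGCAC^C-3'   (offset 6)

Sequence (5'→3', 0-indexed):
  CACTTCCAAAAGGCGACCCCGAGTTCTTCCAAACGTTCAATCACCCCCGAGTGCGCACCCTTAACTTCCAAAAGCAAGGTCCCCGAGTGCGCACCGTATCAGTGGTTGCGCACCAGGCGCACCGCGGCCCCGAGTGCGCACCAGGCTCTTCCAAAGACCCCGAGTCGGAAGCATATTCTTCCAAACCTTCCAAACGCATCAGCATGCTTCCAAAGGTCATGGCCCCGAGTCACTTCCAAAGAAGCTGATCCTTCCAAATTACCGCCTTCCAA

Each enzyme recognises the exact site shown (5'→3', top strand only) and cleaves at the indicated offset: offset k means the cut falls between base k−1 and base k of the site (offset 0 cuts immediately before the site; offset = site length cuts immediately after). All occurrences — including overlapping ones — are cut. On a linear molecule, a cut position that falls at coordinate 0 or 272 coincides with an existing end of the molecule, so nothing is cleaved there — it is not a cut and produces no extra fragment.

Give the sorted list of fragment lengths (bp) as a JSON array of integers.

Site scan:
  HnxIX CCCCGAGT/7: at [16, 44, 80, 127, 157, 222] ⇒ [23, 51, 87, 134, 164, 229]
  GruVI CTTCCAAA/6: at [2, 25, 64, 147, 177, 186, 206, 232, 250] ⇒ [8, 31, 70, 153, 183, 192, 212, 238, 256]
  PtaX GAAGC/0: at [167, 240] ⇒ [167, 240]
  RvuIX GCGCACC/6: at [52, 88, 107, 116, 135] ⇒ [58, 94, 113, 122, 141]

Pooled cuts: [8, 23, 31, 51, 58, 70, 87, 94, 113, 122, 134, 141, 153, 164, 167, 183, 192, 212, 229, 238, 240, 256]

Fragments:
  [0,8): 8 bp
  [8,23): 15 bp
  [23,31): 8 bp
  [31,51): 20 bp
  [51,58): 7 bp
  [58,70): 12 bp
  [70,87): 17 bp
  [87,94): 7 bp
  [94,113): 19 bp
  [113,122): 9 bp
  [122,134): 12 bp
  [134,141): 7 bp
  [141,153): 12 bp
  [153,164): 11 bp
  [164,167): 3 bp
  [167,183): 16 bp
  [183,192): 9 bp
  [192,212): 20 bp
  [212,229): 17 bp
  [229,238): 9 bp
  [238,240): 2 bp
  [240,256): 16 bp
  [256,272): 16 bp

[2,3,7,7,7,8,8,9,9,9,11,12,12,12,15,16,16,16,17,17,19,20,20]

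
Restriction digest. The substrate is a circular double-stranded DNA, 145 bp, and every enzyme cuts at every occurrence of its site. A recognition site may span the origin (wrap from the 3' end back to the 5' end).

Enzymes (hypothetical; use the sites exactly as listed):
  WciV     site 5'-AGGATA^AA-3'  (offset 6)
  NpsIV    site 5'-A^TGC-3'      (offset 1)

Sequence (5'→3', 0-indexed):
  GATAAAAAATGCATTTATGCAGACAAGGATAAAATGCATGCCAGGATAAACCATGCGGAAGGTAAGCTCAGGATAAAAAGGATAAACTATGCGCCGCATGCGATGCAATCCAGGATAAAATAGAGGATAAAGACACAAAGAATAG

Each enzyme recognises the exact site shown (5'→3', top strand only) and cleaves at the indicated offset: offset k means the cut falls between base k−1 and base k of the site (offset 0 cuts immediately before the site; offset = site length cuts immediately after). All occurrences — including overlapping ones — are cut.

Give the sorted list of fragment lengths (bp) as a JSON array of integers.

[3,4,5,5,5,5,8,9,9,10,12,14,14,20,22]

Per-enzyme occurrences:
  WciV AGGATAAA/6: at [25, 42, 69, 78, 111, 123, 143] ⇒ [4, 31, 48, 75, 84, 117, 129]
  NpsIV ATGC/1: at [8, 16, 33, 37, 52, 88, 97, 102] ⇒ [9, 17, 34, 38, 53, 89, 98, 103]

All cut coordinates (distinct, sorted): [4, 9, 17, 31, 34, 38, 48, 53, 75, 84, 89, 98, 103, 117, 129]

Fragments:
  4→9: 5 bp
  9→17: 8 bp
  17→31: 14 bp
  31→34: 3 bp
  34→38: 4 bp
  38→48: 10 bp
  48→53: 5 bp
  53→75: 22 bp
  75→84: 9 bp
  84→89: 5 bp
  89→98: 9 bp
  98→103: 5 bp
  103→117: 14 bp
  117→129: 12 bp
  129→4 (wrap): 145-129+4 = 20 bp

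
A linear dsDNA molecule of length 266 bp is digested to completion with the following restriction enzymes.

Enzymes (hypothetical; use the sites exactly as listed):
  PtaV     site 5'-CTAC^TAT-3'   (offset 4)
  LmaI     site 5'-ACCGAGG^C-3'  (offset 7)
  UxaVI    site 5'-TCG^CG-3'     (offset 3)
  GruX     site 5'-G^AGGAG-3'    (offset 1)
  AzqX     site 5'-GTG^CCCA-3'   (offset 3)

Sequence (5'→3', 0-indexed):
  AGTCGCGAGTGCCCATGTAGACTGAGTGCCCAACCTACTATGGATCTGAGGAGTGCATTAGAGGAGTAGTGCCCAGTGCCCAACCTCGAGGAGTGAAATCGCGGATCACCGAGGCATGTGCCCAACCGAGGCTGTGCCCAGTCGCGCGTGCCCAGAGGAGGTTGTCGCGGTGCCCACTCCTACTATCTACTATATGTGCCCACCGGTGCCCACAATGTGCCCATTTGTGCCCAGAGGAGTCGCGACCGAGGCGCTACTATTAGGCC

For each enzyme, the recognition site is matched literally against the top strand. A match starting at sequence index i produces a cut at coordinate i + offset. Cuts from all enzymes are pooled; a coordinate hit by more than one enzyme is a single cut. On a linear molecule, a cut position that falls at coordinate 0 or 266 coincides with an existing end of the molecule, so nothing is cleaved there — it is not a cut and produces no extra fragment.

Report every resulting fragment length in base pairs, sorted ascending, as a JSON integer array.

[5,5,5,5,5,6,6,6,6,7,7,8,8,8,9,9,10,10,10,10,10,10,11,11,11,12,13,13,13,17]

Site scan:
  PtaV CTACTAT/4: at [34, 179, 186, 253] ⇒ [38, 183, 190, 257]
  LmaI ACCGAGGC/7: at [107, 124, 244] ⇒ [114, 131, 251]
  UxaVI TCGCG/3: at [2, 98, 141, 164, 239] ⇒ [5, 101, 144, 167, 242]
  GruX GAGGAG/1: at [47, 60, 87, 154, 233] ⇒ [48, 61, 88, 155, 234]
  AzqX GTGCCCA/3: at [8, 25, 68, 75, 117, 133, 147, 169, 195, 205, 216, 226] ⇒ [11, 28, 71, 78, 120, 136, 150, 172, 198, 208, 219, 229]

Pooled cuts: [5, 11, 28, 38, 48, 61, 71, 78, 88, 101, 114, 120, 131, 136, 144, 150, 155, 167, 172, 183, 190, 198, 208, 219, 229, 234, 242, 251, 257]

Fragments:
  [0,5): 5 bp
  [5,11): 6 bp
  [11,28): 17 bp
  [28,38): 10 bp
  [38,48): 10 bp
  [48,61): 13 bp
  [61,71): 10 bp
  [71,78): 7 bp
  [78,88): 10 bp
  [88,101): 13 bp
  [101,114): 13 bp
  [114,120): 6 bp
  [120,131): 11 bp
  [131,136): 5 bp
  [136,144): 8 bp
  [144,150): 6 bp
  [150,155): 5 bp
  [155,167): 12 bp
  [167,172): 5 bp
  [172,183): 11 bp
  [183,190): 7 bp
  [190,198): 8 bp
  [198,208): 10 bp
  [208,219): 11 bp
  [219,229): 10 bp
  [229,234): 5 bp
  [234,242): 8 bp
  [242,251): 9 bp
  [251,257): 6 bp
  [257,266): 9 bp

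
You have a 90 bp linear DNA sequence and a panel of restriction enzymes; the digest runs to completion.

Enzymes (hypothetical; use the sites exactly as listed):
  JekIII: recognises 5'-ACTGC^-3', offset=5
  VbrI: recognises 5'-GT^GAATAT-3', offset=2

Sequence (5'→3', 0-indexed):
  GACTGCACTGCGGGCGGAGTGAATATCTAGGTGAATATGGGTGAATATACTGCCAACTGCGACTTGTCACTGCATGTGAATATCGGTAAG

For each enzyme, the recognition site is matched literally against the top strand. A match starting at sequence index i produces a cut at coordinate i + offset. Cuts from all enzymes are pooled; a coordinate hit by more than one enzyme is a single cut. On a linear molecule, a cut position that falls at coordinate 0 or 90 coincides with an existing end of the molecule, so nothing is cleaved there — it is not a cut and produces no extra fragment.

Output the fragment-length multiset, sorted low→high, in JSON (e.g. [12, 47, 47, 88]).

Per-enzyme occurrences:
  JekIII (ACTGC, off=5): starts [1, 6, 48, 55, 68] → cuts [6, 11, 53, 60, 73]
  VbrI (GTGAATAT, off=2): starts [18, 30, 40, 75] → cuts [20, 32, 42, 77]

All cut coordinates (distinct, sorted): [6, 11, 20, 32, 42, 53, 60, 73, 77]

Fragment lengths:
  [0,6): 6 bp
  [6,11): 5 bp
  [11,20): 9 bp
  [20,32): 12 bp
  [32,42): 10 bp
  [42,53): 11 bp
  [53,60): 7 bp
  [60,73): 13 bp
  [73,77): 4 bp
  [77,90): 13 bp

[4,5,6,7,9,10,11,12,13,13]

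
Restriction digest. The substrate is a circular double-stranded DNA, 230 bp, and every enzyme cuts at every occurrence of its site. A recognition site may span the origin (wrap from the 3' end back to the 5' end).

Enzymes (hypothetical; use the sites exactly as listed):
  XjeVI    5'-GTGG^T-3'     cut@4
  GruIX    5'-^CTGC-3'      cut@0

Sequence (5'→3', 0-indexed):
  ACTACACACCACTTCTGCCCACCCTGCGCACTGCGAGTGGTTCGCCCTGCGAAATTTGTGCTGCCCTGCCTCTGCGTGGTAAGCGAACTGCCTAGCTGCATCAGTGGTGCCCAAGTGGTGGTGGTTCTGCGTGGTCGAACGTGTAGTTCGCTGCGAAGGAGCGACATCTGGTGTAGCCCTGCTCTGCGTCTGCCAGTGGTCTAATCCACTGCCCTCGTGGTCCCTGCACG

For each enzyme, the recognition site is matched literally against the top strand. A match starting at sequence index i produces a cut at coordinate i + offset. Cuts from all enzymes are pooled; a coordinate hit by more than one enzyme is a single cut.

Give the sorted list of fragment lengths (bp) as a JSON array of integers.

Per-enzyme occurrences:
  XjeVI GTGGT/4: at [36, 75, 103, 114, 117, 120, 130, 195, 216] ⇒ [40, 79, 107, 118, 121, 124, 134, 199, 220]
  GruIX CTGC/0: at [14, 23, 30, 46, 60, 65, 71, 87, 95, 126, 150, 178, 183, 189, 208, 223] ⇒ [14, 23, 30, 46, 60, 65, 71, 87, 95, 126, 150, 178, 183, 189, 208, 223]

Pooled cuts: [14, 23, 30, 40, 46, 60, 65, 71, 79, 87, 95, 107, 118, 121, 124, 126, 134, 150, 178, 183, 189, 199, 208, 220, 223]

Fragments:
  14→23: 9 bp
  23→30: 7 bp
  30→40: 10 bp
  40→46: 6 bp
  46→60: 14 bp
  60→65: 5 bp
  65→71: 6 bp
  71→79: 8 bp
  79→87: 8 bp
  87→95: 8 bp
  95→107: 12 bp
  107→118: 11 bp
  118→121: 3 bp
  121→124: 3 bp
  124→126: 2 bp
  126→134: 8 bp
  134→150: 16 bp
  150→178: 28 bp
  178→183: 5 bp
  183→189: 6 bp
  189→199: 10 bp
  199→208: 9 bp
  208→220: 12 bp
  220→223: 3 bp
  223→14 (wrap): 230-223+14 = 21 bp

[2,3,3,3,5,5,6,6,6,7,8,8,8,8,9,9,10,10,11,12,12,14,16,21,28]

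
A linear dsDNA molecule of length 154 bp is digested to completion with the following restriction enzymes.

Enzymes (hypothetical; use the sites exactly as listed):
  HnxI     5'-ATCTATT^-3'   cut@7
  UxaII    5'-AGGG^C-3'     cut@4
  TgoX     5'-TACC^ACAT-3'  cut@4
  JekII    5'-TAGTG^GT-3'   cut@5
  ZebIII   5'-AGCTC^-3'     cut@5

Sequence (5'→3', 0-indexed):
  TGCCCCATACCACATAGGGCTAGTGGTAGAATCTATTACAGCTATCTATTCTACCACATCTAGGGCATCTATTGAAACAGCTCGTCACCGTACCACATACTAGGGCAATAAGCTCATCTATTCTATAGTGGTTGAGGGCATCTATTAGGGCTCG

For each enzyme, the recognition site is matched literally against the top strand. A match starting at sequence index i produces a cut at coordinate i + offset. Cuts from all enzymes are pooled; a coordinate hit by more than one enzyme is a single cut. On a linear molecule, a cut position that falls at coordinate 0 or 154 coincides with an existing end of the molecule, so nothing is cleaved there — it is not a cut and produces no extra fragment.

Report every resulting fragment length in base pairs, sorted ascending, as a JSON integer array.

Per-enzyme occurrences:
  HnxI (ATCTATT, off=7): starts [30, 43, 66, 115, 139] → cuts [37, 50, 73, 122, 146]
  UxaII (AGGGC, off=4): starts [15, 61, 101, 134, 146] → cuts [19, 65, 105, 138, 150]
  TgoX (TACCACAT, off=4): starts [7, 51, 90] → cuts [11, 55, 94]
  JekII (TAGTGGT, off=5): starts [20, 125] → cuts [25, 130]
  ZebIII (AGCTC, off=5): starts [78, 110] → cuts [83, 115]

All cut coordinates (distinct, sorted): [11, 19, 25, 37, 50, 55, 65, 73, 83, 94, 105, 115, 122, 130, 138, 146, 150]

Fragments:
  [0,11): 11 bp
  [11,19): 8 bp
  [19,25): 6 bp
  [25,37): 12 bp
  [37,50): 13 bp
  [50,55): 5 bp
  [55,65): 10 bp
  [65,73): 8 bp
  [73,83): 10 bp
  [83,94): 11 bp
  [94,105): 11 bp
  [105,115): 10 bp
  [115,122): 7 bp
  [122,130): 8 bp
  [130,138): 8 bp
  [138,146): 8 bp
  [146,150): 4 bp
  [150,154): 4 bp

[4,4,5,6,7,8,8,8,8,8,10,10,10,11,11,11,12,13]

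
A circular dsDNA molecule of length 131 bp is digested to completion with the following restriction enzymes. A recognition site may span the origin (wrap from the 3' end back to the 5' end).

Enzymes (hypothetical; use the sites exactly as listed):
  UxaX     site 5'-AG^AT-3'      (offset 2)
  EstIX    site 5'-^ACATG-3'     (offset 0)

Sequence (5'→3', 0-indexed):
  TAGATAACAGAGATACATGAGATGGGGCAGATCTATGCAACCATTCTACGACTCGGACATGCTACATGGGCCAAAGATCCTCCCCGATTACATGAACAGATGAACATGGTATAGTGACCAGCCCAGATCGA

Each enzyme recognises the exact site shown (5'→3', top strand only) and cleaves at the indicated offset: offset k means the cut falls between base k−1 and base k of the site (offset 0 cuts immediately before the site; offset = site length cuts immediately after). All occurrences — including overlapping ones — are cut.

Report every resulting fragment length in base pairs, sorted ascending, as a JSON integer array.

[2,4,7,7,8,9,9,10,13,13,23,26]

Per-enzyme occurrences:
  UxaX (AGAT, off=2): starts [1, 10, 19, 28, 74, 97, 124] → cuts [3, 12, 21, 30, 76, 99, 126]
  EstIX (ACATG, off=0): starts [14, 56, 63, 89, 103] → cuts [14, 56, 63, 89, 103]

All cut coordinates (distinct, sorted): [3, 12, 14, 21, 30, 56, 63, 76, 89, 99, 103, 126]

Fragment lengths:
  3→12: 9 bp
  12→14: 2 bp
  14→21: 7 bp
  21→30: 9 bp
  30→56: 26 bp
  56→63: 7 bp
  63→76: 13 bp
  76→89: 13 bp
  89→99: 10 bp
  99→103: 4 bp
  103→126: 23 bp
  126→3 (wrap): 131-126+3 = 8 bp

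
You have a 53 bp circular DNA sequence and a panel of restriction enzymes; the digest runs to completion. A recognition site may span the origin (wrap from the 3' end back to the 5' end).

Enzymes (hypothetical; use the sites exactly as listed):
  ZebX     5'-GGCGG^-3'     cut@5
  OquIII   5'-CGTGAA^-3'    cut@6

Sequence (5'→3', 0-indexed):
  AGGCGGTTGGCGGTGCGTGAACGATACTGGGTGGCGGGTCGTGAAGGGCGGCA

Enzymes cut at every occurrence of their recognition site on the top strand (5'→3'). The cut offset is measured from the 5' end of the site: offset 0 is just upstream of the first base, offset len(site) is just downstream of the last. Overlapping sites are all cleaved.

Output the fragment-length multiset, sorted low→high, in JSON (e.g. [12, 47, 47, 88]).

Site scan:
  ZebX (GGCGG, off=5): starts [1, 8, 32, 46] → cuts [6, 13, 37, 51]
  OquIII (CGTGAA, off=6): starts [15, 39] → cuts [21, 45]

Pooled cuts: [6, 13, 21, 37, 45, 51]

Fragment lengths:
  6→13: 7 bp
  13→21: 8 bp
  21→37: 16 bp
  37→45: 8 bp
  45→51: 6 bp
  51→6 (wrap): 53-51+6 = 8 bp

[6,7,8,8,8,16]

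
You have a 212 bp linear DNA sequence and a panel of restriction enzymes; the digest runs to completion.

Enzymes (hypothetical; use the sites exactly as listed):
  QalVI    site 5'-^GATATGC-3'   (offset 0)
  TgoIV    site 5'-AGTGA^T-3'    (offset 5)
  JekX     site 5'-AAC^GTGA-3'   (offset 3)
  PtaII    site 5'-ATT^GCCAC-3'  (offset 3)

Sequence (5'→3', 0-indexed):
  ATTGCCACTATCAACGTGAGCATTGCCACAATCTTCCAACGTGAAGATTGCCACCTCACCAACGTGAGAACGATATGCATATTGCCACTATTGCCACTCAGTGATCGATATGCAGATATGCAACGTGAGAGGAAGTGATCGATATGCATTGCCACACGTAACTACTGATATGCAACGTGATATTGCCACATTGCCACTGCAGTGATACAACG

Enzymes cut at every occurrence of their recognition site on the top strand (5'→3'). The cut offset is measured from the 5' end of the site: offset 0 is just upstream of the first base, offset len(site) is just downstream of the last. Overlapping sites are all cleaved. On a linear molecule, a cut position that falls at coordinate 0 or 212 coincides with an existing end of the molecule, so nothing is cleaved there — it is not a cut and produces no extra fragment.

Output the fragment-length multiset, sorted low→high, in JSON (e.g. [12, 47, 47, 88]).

Scan for sites:
  QalVI (GATATGC, off=0): starts [71, 106, 114, 140, 166] → cuts [71, 106, 114, 140, 166]
  TgoIV (AGTGAT, off=5): starts [99, 133, 200] → cuts [104, 138, 205]
  JekX (AACGTGA, off=3): starts [12, 37, 60, 121, 173] → cuts [15, 40, 63, 124, 176]
  PtaII (ATTGCCAC, off=3): starts [0, 21, 46, 80, 89, 147, 181, 189] → cuts [3, 24, 49, 83, 92, 150, 184, 192]

All cut coordinates (distinct, sorted): [3, 15, 24, 40, 49, 63, 71, 83, 92, 104, 106, 114, 124, 138, 140, 150, 166, 176, 184, 192, 205]

Fragment lengths:
  [0,3): 3 bp
  [3,15): 12 bp
  [15,24): 9 bp
  [24,40): 16 bp
  [40,49): 9 bp
  [49,63): 14 bp
  [63,71): 8 bp
  [71,83): 12 bp
  [83,92): 9 bp
  [92,104): 12 bp
  [104,106): 2 bp
  [106,114): 8 bp
  [114,124): 10 bp
  [124,138): 14 bp
  [138,140): 2 bp
  [140,150): 10 bp
  [150,166): 16 bp
  [166,176): 10 bp
  [176,184): 8 bp
  [184,192): 8 bp
  [192,205): 13 bp
  [205,212): 7 bp

[2,2,3,7,8,8,8,8,9,9,9,10,10,10,12,12,12,13,14,14,16,16]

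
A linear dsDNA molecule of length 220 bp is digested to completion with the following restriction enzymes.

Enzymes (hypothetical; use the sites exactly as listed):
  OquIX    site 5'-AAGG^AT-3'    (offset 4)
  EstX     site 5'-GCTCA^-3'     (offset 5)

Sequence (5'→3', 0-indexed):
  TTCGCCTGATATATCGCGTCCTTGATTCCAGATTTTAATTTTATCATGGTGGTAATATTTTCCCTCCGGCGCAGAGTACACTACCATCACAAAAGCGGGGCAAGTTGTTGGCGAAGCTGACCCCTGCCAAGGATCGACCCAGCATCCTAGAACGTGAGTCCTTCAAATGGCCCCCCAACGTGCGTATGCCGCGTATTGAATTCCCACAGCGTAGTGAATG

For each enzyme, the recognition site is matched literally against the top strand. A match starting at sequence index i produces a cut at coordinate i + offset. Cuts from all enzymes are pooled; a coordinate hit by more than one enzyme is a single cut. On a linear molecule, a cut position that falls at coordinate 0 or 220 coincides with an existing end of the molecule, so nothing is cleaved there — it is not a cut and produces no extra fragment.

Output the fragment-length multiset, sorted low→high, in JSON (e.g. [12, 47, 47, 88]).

Site scan:
  OquIX (AAGGAT, off=4): starts [128] → cuts [132]
  EstX (GCTCA, off=5): no sites

Pooled cuts: [132]

Fragment lengths:
  [0,132): 132 bp
  [132,220): 88 bp

[88,132]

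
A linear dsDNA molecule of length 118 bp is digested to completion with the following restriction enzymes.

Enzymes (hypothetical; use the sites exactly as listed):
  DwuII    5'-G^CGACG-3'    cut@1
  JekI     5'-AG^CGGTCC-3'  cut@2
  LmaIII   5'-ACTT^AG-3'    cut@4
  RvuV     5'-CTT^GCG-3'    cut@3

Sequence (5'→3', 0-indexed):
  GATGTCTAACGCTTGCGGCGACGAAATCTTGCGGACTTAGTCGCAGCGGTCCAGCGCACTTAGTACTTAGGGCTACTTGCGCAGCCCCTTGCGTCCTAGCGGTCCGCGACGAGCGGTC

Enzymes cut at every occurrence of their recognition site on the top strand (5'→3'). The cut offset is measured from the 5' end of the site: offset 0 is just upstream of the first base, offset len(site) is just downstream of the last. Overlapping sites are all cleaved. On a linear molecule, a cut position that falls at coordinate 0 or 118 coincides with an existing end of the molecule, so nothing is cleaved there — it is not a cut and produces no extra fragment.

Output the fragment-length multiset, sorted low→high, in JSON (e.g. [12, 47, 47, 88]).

Per-enzyme occurrences:
  DwuII GCGACG/1: at [17, 105] ⇒ [18, 106]
  JekI AGCGGTCC/2: at [44, 97] ⇒ [46, 99]
  LmaIII ACTTAG/4: at [34, 57, 64] ⇒ [38, 61, 68]
  RvuV CTTGCG/3: at [11, 27, 75, 87] ⇒ [14, 30, 78, 90]

All cut coordinates (distinct, sorted): [14, 18, 30, 38, 46, 61, 68, 78, 90, 99, 106]

Fragment lengths:
  [0,14): 14 bp
  [14,18): 4 bp
  [18,30): 12 bp
  [30,38): 8 bp
  [38,46): 8 bp
  [46,61): 15 bp
  [61,68): 7 bp
  [68,78): 10 bp
  [78,90): 12 bp
  [90,99): 9 bp
  [99,106): 7 bp
  [106,118): 12 bp

[4,7,7,8,8,9,10,12,12,12,14,15]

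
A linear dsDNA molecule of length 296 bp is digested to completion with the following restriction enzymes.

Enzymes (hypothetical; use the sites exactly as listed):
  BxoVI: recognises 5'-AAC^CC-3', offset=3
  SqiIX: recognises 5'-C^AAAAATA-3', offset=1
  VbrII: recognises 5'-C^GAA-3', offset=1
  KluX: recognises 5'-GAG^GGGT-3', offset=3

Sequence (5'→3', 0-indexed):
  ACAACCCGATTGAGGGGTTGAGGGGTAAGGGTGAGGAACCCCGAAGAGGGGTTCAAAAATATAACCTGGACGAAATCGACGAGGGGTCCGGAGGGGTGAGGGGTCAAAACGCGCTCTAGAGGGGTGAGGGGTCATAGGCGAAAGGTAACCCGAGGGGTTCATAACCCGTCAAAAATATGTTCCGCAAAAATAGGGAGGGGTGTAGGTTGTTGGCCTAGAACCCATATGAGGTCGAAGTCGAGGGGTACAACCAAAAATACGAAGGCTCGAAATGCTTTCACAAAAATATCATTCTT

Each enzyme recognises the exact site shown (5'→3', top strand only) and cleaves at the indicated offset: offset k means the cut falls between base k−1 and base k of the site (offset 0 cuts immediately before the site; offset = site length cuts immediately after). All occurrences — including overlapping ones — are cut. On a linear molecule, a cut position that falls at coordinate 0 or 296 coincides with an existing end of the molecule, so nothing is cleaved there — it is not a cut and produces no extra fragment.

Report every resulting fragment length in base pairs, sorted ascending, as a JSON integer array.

[3,5,5,5,6,6,7,7,8,8,8,9,9,10,10,10,11,11,12,12,12,13,15,15,17,17,21,24]

Site scan:
  BxoVI (AACCC, off=3): starts [2, 36, 146, 162, 218] → cuts [5, 39, 149, 165, 221]
  SqiIX (CAAAAATA, off=1): starts [53, 169, 184, 251, 280] → cuts [54, 170, 185, 252, 281]
  VbrII (CGAA, off=1): starts [41, 70, 138, 232, 259, 267] → cuts [42, 71, 139, 233, 260, 268]
  KluX (GAGGGGT, off=3): starts [11, 19, 45, 80, 90, 97, 118, 125, 151, 194, 239] → cuts [14, 22, 48, 83, 93, 100, 121, 128, 154, 197, 242]

All cut coordinates (distinct, sorted): [5, 14, 22, 39, 42, 48, 54, 71, 83, 93, 100, 121, 128, 139, 149, 154, 165, 170, 185, 197, 221, 233, 242, 252, 260, 268, 281]

Fragment lengths:
  [0,5): 5 bp
  [5,14): 9 bp
  [14,22): 8 bp
  [22,39): 17 bp
  [39,42): 3 bp
  [42,48): 6 bp
  [48,54): 6 bp
  [54,71): 17 bp
  [71,83): 12 bp
  [83,93): 10 bp
  [93,100): 7 bp
  [100,121): 21 bp
  [121,128): 7 bp
  [128,139): 11 bp
  [139,149): 10 bp
  [149,154): 5 bp
  [154,165): 11 bp
  [165,170): 5 bp
  [170,185): 15 bp
  [185,197): 12 bp
  [197,221): 24 bp
  [221,233): 12 bp
  [233,242): 9 bp
  [242,252): 10 bp
  [252,260): 8 bp
  [260,268): 8 bp
  [268,281): 13 bp
  [281,296): 15 bp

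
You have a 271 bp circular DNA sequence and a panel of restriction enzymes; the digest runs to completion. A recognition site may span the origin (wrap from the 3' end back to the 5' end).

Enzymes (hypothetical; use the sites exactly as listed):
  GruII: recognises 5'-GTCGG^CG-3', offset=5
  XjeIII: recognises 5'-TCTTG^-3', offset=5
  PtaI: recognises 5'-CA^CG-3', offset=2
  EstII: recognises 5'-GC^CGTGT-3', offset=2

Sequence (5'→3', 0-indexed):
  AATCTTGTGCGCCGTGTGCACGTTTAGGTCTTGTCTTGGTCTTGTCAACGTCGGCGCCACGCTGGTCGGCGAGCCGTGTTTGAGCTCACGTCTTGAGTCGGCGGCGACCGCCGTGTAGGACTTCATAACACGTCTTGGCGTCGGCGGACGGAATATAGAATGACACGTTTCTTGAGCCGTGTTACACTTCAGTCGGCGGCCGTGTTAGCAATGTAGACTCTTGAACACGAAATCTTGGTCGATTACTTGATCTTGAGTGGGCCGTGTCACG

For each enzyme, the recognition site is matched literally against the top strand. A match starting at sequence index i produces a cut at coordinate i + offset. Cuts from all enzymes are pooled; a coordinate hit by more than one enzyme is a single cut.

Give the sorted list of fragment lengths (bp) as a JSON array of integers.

[3,4,4,5,5,5,5,6,6,7,7,7,7,7,8,9,9,10,10,10,10,13,14,18,19,19,21,23]

Site scan:
  GruII (GTCGGCG, off=5): starts [49, 64, 96, 139, 191] → cuts [54, 69, 101, 144, 196]
  XjeIII (TCTTG, off=5): starts [2, 28, 33, 39, 90, 132, 169, 218, 232, 250] → cuts [7, 33, 38, 44, 95, 137, 174, 223, 237, 255]
  PtaI (CACG, off=2): starts [18, 57, 86, 128, 163, 225, 267] → cuts [20, 59, 88, 130, 165, 227, 269]
  EstII (GCCGTGT, off=2): starts [10, 72, 109, 175, 198, 260] → cuts [12, 74, 111, 177, 200, 262]

Pooled cuts: [7, 12, 20, 33, 38, 44, 54, 59, 69, 74, 88, 95, 101, 111, 130, 137, 144, 165, 174, 177, 196, 200, 223, 227, 237, 255, 262, 269]

Fragments:
  7→12: 5 bp
  12→20: 8 bp
  20→33: 13 bp
  33→38: 5 bp
  38→44: 6 bp
  44→54: 10 bp
  54→59: 5 bp
  59→69: 10 bp
  69→74: 5 bp
  74→88: 14 bp
  88→95: 7 bp
  95→101: 6 bp
  101→111: 10 bp
  111→130: 19 bp
  130→137: 7 bp
  137→144: 7 bp
  144→165: 21 bp
  165→174: 9 bp
  174→177: 3 bp
  177→196: 19 bp
  196→200: 4 bp
  200→223: 23 bp
  223→227: 4 bp
  227→237: 10 bp
  237→255: 18 bp
  255→262: 7 bp
  262→269: 7 bp
  269→7 (wrap): 271-269+7 = 9 bp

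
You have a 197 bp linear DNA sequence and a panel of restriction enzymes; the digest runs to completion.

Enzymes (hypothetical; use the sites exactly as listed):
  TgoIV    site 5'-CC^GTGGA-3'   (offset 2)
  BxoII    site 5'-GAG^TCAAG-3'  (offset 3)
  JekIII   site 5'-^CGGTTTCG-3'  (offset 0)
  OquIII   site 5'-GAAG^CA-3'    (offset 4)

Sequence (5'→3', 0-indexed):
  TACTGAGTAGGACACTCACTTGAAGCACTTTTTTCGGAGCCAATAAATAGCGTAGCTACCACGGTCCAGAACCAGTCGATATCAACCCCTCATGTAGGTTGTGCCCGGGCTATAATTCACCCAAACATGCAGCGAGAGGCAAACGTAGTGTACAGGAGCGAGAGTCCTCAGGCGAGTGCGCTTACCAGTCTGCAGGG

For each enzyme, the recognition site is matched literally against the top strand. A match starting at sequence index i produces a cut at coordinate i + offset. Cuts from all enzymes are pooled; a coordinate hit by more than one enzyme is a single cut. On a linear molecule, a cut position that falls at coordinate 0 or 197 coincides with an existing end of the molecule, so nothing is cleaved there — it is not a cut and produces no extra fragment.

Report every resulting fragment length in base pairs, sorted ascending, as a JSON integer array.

Site scan:
  TgoIV (CCGTGGA, off=2): no sites
  BxoII (GAGTCAAG, off=3): no sites
  JekIII (CGGTTTCG, off=0): no sites
  OquIII GAAGCA/4: at [21] ⇒ [25]

Pooled cuts: [25]

Fragments:
  [0,25): 25 bp
  [25,197): 172 bp

[25,172]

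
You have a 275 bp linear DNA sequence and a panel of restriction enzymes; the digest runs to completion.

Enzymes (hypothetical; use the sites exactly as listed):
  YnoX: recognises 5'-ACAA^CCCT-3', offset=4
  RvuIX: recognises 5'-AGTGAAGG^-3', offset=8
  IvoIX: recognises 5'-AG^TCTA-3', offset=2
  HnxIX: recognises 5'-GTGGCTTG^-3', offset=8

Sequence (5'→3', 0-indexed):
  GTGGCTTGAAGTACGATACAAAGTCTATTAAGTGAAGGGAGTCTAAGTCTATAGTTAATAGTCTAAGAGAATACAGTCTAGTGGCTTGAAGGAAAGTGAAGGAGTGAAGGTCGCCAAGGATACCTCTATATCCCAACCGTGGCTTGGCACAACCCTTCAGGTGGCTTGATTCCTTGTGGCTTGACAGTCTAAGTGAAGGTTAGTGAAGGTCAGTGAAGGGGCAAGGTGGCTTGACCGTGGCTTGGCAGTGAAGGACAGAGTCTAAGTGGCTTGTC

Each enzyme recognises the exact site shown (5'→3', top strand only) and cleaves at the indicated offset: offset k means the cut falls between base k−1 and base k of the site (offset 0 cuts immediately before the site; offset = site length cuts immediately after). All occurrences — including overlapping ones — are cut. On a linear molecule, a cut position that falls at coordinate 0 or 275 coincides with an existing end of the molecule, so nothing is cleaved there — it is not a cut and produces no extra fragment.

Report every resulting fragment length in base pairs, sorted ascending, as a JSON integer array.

Site scan:
  YnoX (ACAACCCT, off=4): starts [148] → cuts [152]
  RvuIX (AGTGAAGG, off=8): starts [30, 94, 102, 191, 201, 211, 246] → cuts [38, 102, 110, 199, 209, 219, 254]
  IvoIX (AGTCTA, off=2): starts [21, 39, 45, 59, 74, 185, 258] → cuts [23, 41, 47, 61, 76, 187, 260]
  HnxIX (GTGGCTTG, off=8): starts [0, 80, 138, 160, 175, 225, 236, 265] → cuts [8, 88, 146, 168, 183, 233, 244, 273]

Pooled cuts: [8, 23, 38, 41, 47, 61, 76, 88, 102, 110, 146, 152, 168, 183, 187, 199, 209, 219, 233, 244, 254, 260, 273]

Fragment lengths:
  [0,8): 8 bp
  [8,23): 15 bp
  [23,38): 15 bp
  [38,41): 3 bp
  [41,47): 6 bp
  [47,61): 14 bp
  [61,76): 15 bp
  [76,88): 12 bp
  [88,102): 14 bp
  [102,110): 8 bp
  [110,146): 36 bp
  [146,152): 6 bp
  [152,168): 16 bp
  [168,183): 15 bp
  [183,187): 4 bp
  [187,199): 12 bp
  [199,209): 10 bp
  [209,219): 10 bp
  [219,233): 14 bp
  [233,244): 11 bp
  [244,254): 10 bp
  [254,260): 6 bp
  [260,273): 13 bp
  [273,275): 2 bp

[2,3,4,6,6,6,8,8,10,10,10,11,12,12,13,14,14,14,15,15,15,15,16,36]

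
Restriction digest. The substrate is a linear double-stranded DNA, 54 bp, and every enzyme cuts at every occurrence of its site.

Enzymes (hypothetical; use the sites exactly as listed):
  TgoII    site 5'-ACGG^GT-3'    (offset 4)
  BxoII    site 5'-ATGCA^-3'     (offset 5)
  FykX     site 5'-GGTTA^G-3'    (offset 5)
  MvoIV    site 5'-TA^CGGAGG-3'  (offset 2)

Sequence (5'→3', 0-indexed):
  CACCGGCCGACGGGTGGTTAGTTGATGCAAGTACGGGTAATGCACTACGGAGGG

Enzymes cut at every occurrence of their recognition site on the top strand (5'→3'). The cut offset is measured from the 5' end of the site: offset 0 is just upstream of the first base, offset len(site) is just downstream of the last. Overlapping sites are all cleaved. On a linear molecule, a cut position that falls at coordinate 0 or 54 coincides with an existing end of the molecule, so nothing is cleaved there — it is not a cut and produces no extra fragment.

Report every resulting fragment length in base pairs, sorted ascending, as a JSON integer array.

Site scan:
  TgoII ACGGGT/4: at [9, 32] ⇒ [13, 36]
  BxoII ATGCA/5: at [24, 39] ⇒ [29, 44]
  FykX GGTTAG/5: at [15] ⇒ [20]
  MvoIV TACGGAGG/2: at [45] ⇒ [47]

Pooled cuts: [13, 20, 29, 36, 44, 47]

Fragment lengths:
  [0,13): 13 bp
  [13,20): 7 bp
  [20,29): 9 bp
  [29,36): 7 bp
  [36,44): 8 bp
  [44,47): 3 bp
  [47,54): 7 bp

[3,7,7,7,8,9,13]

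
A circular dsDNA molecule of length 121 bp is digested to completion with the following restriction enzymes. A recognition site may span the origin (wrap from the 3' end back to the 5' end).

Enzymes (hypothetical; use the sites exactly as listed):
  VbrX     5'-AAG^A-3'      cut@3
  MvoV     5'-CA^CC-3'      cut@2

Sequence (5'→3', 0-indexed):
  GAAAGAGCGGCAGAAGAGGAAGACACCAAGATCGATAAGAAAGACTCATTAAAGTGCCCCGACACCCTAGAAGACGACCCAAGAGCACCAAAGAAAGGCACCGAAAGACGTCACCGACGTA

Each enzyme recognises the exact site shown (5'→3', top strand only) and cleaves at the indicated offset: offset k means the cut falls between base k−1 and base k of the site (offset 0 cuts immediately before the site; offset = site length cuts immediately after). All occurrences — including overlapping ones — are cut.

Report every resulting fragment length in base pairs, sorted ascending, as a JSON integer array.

Per-enzyme occurrences:
  VbrX (AAGA, off=3): starts [2, 13, 19, 27, 36, 40, 70, 80, 90, 104] → cuts [5, 16, 22, 30, 39, 43, 73, 83, 93, 107]
  MvoV (CACC, off=2): starts [23, 62, 85, 98, 111] → cuts [25, 64, 87, 100, 113]

Pooled cuts: [5, 16, 22, 25, 30, 39, 43, 64, 73, 83, 87, 93, 100, 107, 113]

Fragment lengths:
  5→16: 11 bp
  16→22: 6 bp
  22→25: 3 bp
  25→30: 5 bp
  30→39: 9 bp
  39→43: 4 bp
  43→64: 21 bp
  64→73: 9 bp
  73→83: 10 bp
  83→87: 4 bp
  87→93: 6 bp
  93→100: 7 bp
  100→107: 7 bp
  107→113: 6 bp
  113→5 (wrap): 121-113+5 = 13 bp

[3,4,4,5,6,6,6,7,7,9,9,10,11,13,21]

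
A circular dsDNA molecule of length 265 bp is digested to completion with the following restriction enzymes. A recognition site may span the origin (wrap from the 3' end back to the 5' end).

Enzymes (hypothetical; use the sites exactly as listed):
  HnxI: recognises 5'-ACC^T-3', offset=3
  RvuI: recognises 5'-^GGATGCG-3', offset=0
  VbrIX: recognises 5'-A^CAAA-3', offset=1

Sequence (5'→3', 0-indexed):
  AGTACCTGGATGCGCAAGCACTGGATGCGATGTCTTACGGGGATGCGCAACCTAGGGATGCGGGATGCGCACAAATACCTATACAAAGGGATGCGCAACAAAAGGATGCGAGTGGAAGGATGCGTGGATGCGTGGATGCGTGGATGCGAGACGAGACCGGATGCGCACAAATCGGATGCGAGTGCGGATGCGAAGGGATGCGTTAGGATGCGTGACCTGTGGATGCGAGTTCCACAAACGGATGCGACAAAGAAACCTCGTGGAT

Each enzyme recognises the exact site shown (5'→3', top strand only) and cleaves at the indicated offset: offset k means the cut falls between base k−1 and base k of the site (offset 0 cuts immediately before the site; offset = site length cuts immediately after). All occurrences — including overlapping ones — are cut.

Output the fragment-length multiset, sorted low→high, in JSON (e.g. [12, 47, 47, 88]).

Scan for sites:
  HnxI (ACCT, off=3): starts [3, 49, 76, 214, 254] → cuts [6, 52, 79, 217, 257]
  RvuI (GGATGCG, off=0): starts [7, 22, 40, 55, 62, 88, 103, 117, 125, 133, 141, 158, 173, 185, 195, 205, 220, 239] → cuts [7, 22, 40, 55, 62, 88, 103, 117, 125, 133, 141, 158, 173, 185, 195, 205, 220, 239]
  VbrIX (ACAAA, off=1): starts [70, 82, 97, 166, 233, 246] → cuts [71, 83, 98, 167, 234, 247]

All cut coordinates (distinct, sorted): [6, 7, 22, 40, 52, 55, 62, 71, 79, 83, 88, 98, 103, 117, 125, 133, 141, 158, 167, 173, 185, 195, 205, 217, 220, 234, 239, 247, 257]

Fragment lengths:
  6→7: 1 bp
  7→22: 15 bp
  22→40: 18 bp
  40→52: 12 bp
  52→55: 3 bp
  55→62: 7 bp
  62→71: 9 bp
  71→79: 8 bp
  79→83: 4 bp
  83→88: 5 bp
  88→98: 10 bp
  98→103: 5 bp
  103→117: 14 bp
  117→125: 8 bp
  125→133: 8 bp
  133→141: 8 bp
  141→158: 17 bp
  158→167: 9 bp
  167→173: 6 bp
  173→185: 12 bp
  185→195: 10 bp
  195→205: 10 bp
  205→217: 12 bp
  217→220: 3 bp
  220→234: 14 bp
  234→239: 5 bp
  239→247: 8 bp
  247→257: 10 bp
  257→6 (wrap): 265-257+6 = 14 bp

[1,3,3,4,5,5,5,6,7,8,8,8,8,8,9,9,10,10,10,10,12,12,12,14,14,14,15,17,18]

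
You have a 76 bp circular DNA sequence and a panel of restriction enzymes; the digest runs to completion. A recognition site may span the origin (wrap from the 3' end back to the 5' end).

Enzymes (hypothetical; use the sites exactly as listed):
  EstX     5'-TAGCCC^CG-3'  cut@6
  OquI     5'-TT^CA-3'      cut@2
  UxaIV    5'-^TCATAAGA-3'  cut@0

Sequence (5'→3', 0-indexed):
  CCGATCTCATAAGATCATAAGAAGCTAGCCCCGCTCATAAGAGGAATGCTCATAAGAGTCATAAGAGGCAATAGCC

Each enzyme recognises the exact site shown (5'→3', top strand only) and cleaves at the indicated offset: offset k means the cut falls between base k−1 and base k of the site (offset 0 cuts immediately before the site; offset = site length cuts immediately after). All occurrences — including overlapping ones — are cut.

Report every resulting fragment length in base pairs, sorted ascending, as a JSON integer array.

[3,5,8,9,15,17,19]

Site scan:
  EstX (TAGCCCCG, off=6): starts [25, 71] → cuts [1, 31]
  OquI (TTCA, off=2): no sites
  UxaIV (TCATAAGA, off=0): starts [6, 14, 34, 49, 58] → cuts [6, 14, 34, 49, 58]

All cut coordinates (distinct, sorted): [1, 6, 14, 31, 34, 49, 58]

Fragments:
  1→6: 5 bp
  6→14: 8 bp
  14→31: 17 bp
  31→34: 3 bp
  34→49: 15 bp
  49→58: 9 bp
  58→1 (wrap): 76-58+1 = 19 bp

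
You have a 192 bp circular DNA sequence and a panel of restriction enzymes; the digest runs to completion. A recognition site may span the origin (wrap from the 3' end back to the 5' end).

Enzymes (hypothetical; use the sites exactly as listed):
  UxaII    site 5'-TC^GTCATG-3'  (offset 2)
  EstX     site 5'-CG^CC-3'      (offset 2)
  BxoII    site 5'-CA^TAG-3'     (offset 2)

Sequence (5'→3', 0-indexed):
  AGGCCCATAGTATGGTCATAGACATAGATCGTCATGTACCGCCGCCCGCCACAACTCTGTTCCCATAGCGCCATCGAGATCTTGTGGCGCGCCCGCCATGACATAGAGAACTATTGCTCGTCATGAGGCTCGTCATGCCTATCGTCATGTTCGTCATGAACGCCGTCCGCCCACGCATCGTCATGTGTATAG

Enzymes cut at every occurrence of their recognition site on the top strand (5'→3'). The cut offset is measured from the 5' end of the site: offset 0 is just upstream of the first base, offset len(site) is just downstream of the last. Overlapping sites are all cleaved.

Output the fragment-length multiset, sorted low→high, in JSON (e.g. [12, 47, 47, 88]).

[3,4,4,5,6,6,7,8,9,10,10,11,11,12,12,16,17,20,21]

Scan for sites:
  UxaII TCGTCATG/2: at [28, 117, 129, 141, 150, 177] ⇒ [30, 119, 131, 143, 152, 179]
  EstX CGCC/2: at [39, 42, 46, 68, 89, 93, 160, 167] ⇒ [41, 44, 48, 70, 91, 95, 162, 169]
  BxoII CATAG/2: at [5, 16, 22, 63, 101] ⇒ [7, 18, 24, 65, 103]

Pooled cuts: [7, 18, 24, 30, 41, 44, 48, 65, 70, 91, 95, 103, 119, 131, 143, 152, 162, 169, 179]

Fragments:
  7→18: 11 bp
  18→24: 6 bp
  24→30: 6 bp
  30→41: 11 bp
  41→44: 3 bp
  44→48: 4 bp
  48→65: 17 bp
  65→70: 5 bp
  70→91: 21 bp
  91→95: 4 bp
  95→103: 8 bp
  103→119: 16 bp
  119→131: 12 bp
  131→143: 12 bp
  143→152: 9 bp
  152→162: 10 bp
  162→169: 7 bp
  169→179: 10 bp
  179→7 (wrap): 192-179+7 = 20 bp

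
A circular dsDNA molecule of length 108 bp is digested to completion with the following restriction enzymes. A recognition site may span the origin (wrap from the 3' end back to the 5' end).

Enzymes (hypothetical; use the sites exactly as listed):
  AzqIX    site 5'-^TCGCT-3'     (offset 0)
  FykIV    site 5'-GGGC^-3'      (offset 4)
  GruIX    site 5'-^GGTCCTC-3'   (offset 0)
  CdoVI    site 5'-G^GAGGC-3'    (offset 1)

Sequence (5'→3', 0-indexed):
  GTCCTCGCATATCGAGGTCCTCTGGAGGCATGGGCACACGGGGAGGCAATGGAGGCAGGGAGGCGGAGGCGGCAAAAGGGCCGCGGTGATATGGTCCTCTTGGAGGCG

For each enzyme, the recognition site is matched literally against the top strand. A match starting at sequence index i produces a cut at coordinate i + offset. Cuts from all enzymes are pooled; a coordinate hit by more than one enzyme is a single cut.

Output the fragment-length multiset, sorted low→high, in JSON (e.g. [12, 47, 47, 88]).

[5,6,7,8,9,9,10,11,11,16,16]

Site scan:
  AzqIX (TCGCT, off=0): no sites
  FykIV GGGC/4: at [31, 77] ⇒ [35, 81]
  GruIX GGTCCTC/0: at [15, 92, 107] ⇒ [15, 92, 107]
  CdoVI GGAGGC/1: at [23, 41, 50, 58, 64, 101] ⇒ [24, 42, 51, 59, 65, 102]

All cut coordinates (distinct, sorted): [15, 24, 35, 42, 51, 59, 65, 81, 92, 102, 107]

Fragment lengths:
  15→24: 9 bp
  24→35: 11 bp
  35→42: 7 bp
  42→51: 9 bp
  51→59: 8 bp
  59→65: 6 bp
  65→81: 16 bp
  81→92: 11 bp
  92→102: 10 bp
  102→107: 5 bp
  107→15 (wrap): 108-107+15 = 16 bp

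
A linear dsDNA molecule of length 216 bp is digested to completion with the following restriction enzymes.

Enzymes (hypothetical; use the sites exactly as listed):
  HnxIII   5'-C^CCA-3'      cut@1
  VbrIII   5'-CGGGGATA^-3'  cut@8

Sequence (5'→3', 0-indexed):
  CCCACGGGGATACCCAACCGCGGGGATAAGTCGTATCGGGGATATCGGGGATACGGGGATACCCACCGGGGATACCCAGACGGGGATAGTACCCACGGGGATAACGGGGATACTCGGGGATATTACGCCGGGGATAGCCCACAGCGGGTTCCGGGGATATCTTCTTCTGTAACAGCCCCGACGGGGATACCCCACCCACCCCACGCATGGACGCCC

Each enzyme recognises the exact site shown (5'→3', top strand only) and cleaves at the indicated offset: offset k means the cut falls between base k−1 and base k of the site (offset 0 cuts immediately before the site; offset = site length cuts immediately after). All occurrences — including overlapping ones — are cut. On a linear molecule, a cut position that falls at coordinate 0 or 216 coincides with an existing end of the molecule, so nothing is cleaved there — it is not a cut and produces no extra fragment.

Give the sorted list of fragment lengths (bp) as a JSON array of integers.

[1,1,1,1,2,2,4,4,5,8,9,9,10,11,11,12,13,14,15,16,16,21,30]

Per-enzyme occurrences:
  HnxIII CCCA/1: at [0, 12, 61, 74, 91, 137, 190, 194, 199] ⇒ [1, 13, 62, 75, 92, 138, 191, 195, 200]
  VbrIII CGGGGATA/8: at [4, 20, 36, 45, 53, 66, 80, 95, 104, 114, 128, 151, 181] ⇒ [12, 28, 44, 53, 61, 74, 88, 103, 112, 122, 136, 159, 189]

Pooled cuts: [1, 12, 13, 28, 44, 53, 61, 62, 74, 75, 88, 92, 103, 112, 122, 136, 138, 159, 189, 191, 195, 200]

Fragment lengths:
  [0,1): 1 bp
  [1,12): 11 bp
  [12,13): 1 bp
  [13,28): 15 bp
  [28,44): 16 bp
  [44,53): 9 bp
  [53,61): 8 bp
  [61,62): 1 bp
  [62,74): 12 bp
  [74,75): 1 bp
  [75,88): 13 bp
  [88,92): 4 bp
  [92,103): 11 bp
  [103,112): 9 bp
  [112,122): 10 bp
  [122,136): 14 bp
  [136,138): 2 bp
  [138,159): 21 bp
  [159,189): 30 bp
  [189,191): 2 bp
  [191,195): 4 bp
  [195,200): 5 bp
  [200,216): 16 bp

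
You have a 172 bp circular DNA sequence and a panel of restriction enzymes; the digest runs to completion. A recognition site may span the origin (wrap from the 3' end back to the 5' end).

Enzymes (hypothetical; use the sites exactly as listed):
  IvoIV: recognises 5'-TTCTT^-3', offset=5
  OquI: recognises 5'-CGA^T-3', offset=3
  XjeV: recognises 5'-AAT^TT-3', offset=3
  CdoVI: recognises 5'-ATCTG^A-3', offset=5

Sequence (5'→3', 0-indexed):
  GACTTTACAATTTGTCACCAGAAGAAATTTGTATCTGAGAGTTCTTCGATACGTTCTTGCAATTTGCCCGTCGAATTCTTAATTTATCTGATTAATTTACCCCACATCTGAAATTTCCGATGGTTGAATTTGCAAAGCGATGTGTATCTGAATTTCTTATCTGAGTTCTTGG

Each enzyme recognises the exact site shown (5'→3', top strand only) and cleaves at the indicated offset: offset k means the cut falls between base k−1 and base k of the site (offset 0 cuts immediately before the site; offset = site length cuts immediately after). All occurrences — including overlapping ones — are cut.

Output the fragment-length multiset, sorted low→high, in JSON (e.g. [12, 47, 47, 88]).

Scan for sites:
  IvoIV (TTCTT, off=5): starts [41, 53, 75, 153, 165] → cuts [46, 58, 80, 158, 170]
  OquI (CGAT, off=3): starts [46, 117, 137] → cuts [49, 120, 140]
  XjeV (AATTT, off=3): starts [8, 25, 60, 80, 93, 111, 126, 150] → cuts [11, 28, 63, 83, 96, 114, 129, 153]
  CdoVI (ATCTGA, off=5): starts [32, 85, 105, 145, 158] → cuts [37, 90, 110, 150, 163]

Pooled cuts: [11, 28, 37, 46, 49, 58, 63, 80, 83, 90, 96, 110, 114, 120, 129, 140, 150, 153, 158, 163, 170]

Fragment lengths:
  11→28: 17 bp
  28→37: 9 bp
  37→46: 9 bp
  46→49: 3 bp
  49→58: 9 bp
  58→63: 5 bp
  63→80: 17 bp
  80→83: 3 bp
  83→90: 7 bp
  90→96: 6 bp
  96→110: 14 bp
  110→114: 4 bp
  114→120: 6 bp
  120→129: 9 bp
  129→140: 11 bp
  140→150: 10 bp
  150→153: 3 bp
  153→158: 5 bp
  158→163: 5 bp
  163→170: 7 bp
  170→11 (wrap): 172-170+11 = 13 bp

[3,3,3,4,5,5,5,6,6,7,7,9,9,9,9,10,11,13,14,17,17]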